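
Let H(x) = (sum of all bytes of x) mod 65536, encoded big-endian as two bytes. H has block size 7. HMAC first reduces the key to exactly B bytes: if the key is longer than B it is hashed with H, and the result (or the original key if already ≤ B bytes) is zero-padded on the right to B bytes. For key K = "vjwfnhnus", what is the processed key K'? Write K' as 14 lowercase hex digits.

|K| = 9 > B = 7, so first hash the key.
H(K): sum = 118+106+119+102+110+104+110+117+115 = 1001 → 03 e9.
Zero-pad H(K) = 03 e9 to 7 bytes: K' = 03 e9 00 00 00 00 00.

03e90000000000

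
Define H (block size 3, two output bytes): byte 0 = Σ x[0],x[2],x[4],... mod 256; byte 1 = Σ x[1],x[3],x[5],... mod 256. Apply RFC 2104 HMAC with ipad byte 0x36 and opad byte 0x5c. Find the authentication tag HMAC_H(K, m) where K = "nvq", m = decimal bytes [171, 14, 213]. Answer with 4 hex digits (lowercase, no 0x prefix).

Key "nvq" = 6e 76 71 is exactly B = 3 bytes: K' = 6e 76 71.
K' ⊕ ipad = 58 40 47.  K' ⊕ opad = 32 2a 2d.
Inner input = (K'⊕ipad) ∥ m = 58 40 47 ∥ ab 0e d5.
Inner hash: even-index sum = 173 mod 256 = 173; odd-index sum = 448 mod 256 = 192 → ad c0.
Outer input = (K'⊕opad) ∥ inner = 32 2a 2d ∥ ad c0.
Outer hash (tag): even-index sum = 287 mod 256 = 31; odd-index sum = 215 mod 256 = 215 → 1f d7.

1fd7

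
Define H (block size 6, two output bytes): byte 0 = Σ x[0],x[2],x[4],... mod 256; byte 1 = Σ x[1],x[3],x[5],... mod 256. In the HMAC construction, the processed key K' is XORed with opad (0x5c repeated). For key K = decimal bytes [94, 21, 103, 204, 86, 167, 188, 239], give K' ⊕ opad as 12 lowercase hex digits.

Key decimal bytes [94, 21, 103, 204, 86, 167, 188, 239] = 5e 15 67 cc 56 a7 bc ef is 8 bytes > B = 6, so hash it first: H(key) = d7 77, then zero-pad to 6 bytes: K' = d7 77 00 00 00 00.
XOR each byte with 0x5c: d7⊕5c=8b, 77⊕5c=2b, 00⊕5c=5c, 00⊕5c=5c, 00⊕5c=5c, 00⊕5c=5c.

8b2b5c5c5c5c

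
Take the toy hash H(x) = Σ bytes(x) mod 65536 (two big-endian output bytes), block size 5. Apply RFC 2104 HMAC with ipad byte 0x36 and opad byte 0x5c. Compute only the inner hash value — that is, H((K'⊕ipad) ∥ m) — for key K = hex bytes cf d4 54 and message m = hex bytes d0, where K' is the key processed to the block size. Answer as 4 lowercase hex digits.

Key hex bytes cf d4 54 is 3 bytes ≤ B = 5; zero-pad to 5 bytes: K' = cf d4 54 00 00.
K' ⊕ ipad = f9 e2 62 36 36.
Inner input = f9 e2 62 36 36 ∥ d0.
Inner hash: sum = 249+226+98+54+54+208 = 889 → 03 79.

0379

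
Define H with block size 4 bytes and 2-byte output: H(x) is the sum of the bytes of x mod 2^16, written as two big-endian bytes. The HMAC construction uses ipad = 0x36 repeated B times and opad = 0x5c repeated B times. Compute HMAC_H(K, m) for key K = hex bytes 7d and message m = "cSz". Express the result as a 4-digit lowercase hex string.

Key hex bytes 7d is 1 byte ≤ B = 4; zero-pad to 4 bytes: K' = 7d 00 00 00.
K' ⊕ ipad = 4b 36 36 36.  K' ⊕ opad = 21 5c 5c 5c.
Inner input = (K'⊕ipad) ∥ m = 4b 36 36 36 ∥ 63 53 7a.
Inner hash: sum = 75+54+54+54+99+83+122 = 541 → 02 1d.
Outer input = (K'⊕opad) ∥ inner = 21 5c 5c 5c ∥ 02 1d.
Outer hash (tag): sum = 33+92+92+92+2+29 = 340 → 01 54.

0154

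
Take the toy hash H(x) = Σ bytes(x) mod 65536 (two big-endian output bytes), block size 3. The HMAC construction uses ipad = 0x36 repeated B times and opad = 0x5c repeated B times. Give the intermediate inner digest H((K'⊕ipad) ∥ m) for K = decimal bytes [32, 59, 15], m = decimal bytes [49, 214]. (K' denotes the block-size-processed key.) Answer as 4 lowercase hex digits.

0163

Key decimal bytes [32, 59, 15] = 20 3b 0f is exactly B = 3 bytes: K' = 20 3b 0f.
K' ⊕ ipad = 16 0d 39.
Inner input = 16 0d 39 ∥ 31 d6.
Inner hash: sum = 22+13+57+49+214 = 355 → 01 63.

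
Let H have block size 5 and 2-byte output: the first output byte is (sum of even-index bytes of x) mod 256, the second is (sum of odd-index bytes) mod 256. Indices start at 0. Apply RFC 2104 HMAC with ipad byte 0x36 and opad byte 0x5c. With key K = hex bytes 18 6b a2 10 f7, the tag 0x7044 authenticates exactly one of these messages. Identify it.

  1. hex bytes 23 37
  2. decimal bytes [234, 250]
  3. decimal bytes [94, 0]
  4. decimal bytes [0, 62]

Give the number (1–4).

4

Key hex bytes 18 6b a2 10 f7 is exactly B = 5 bytes: K' = 18 6b a2 10 f7.
K' ⊕ ipad = 2e 5d 94 26 c1; K' ⊕ opad = 44 37 fe 4c ab.
m1: inner = H(2e 5d 94 26 c1 23 37) = ba a6; tag = H(44 37 fe 4c ab ba a6) = 933d
m2: inner = H(2e 5d 94 26 c1 ea fa) = 7d 6d; tag = H(44 37 fe 4c ab 7d 6d) = 5a00
m3: inner = H(2e 5d 94 26 c1 5e 00) = 83 e1; tag = H(44 37 fe 4c ab 83 e1) = ce06
m4: inner = H(2e 5d 94 26 c1 00 3e) = c1 83; tag = H(44 37 fe 4c ab c1 83) = 7044 ← matches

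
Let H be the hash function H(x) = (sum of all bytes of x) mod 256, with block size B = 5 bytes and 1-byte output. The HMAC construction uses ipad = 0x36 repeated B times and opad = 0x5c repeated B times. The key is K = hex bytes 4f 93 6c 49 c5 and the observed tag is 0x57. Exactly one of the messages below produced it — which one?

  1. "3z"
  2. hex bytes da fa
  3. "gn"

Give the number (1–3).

1

Key hex bytes 4f 93 6c 49 c5 is exactly B = 5 bytes: K' = 4f 93 6c 49 c5.
K' ⊕ ipad = 79 a5 5a 7f f3; K' ⊕ opad = 13 cf 30 15 99.
m1: inner = H(79 a5 5a 7f f3 33 7a) = 97; tag = H(13 cf 30 15 99 97) = 57 ← matches
m2: inner = H(79 a5 5a 7f f3 da fa) = be; tag = H(13 cf 30 15 99 be) = 7e
m3: inner = H(79 a5 5a 7f f3 67 6e) = bf; tag = H(13 cf 30 15 99 bf) = 7f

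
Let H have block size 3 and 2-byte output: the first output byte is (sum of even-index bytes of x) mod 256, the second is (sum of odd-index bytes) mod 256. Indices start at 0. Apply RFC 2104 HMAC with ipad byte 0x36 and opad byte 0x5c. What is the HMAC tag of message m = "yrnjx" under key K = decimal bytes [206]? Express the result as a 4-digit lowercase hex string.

Key decimal bytes [206] = ce is 1 byte ≤ B = 3; zero-pad to 3 bytes: K' = ce 00 00.
K' ⊕ ipad = f8 36 36.  K' ⊕ opad = 92 5c 5c.
Inner input = (K'⊕ipad) ∥ m = f8 36 36 ∥ 79 72 6e 6a 78.
Inner hash: even-index sum = 522 mod 256 = 10; odd-index sum = 405 mod 256 = 149 → 0a 95.
Outer input = (K'⊕opad) ∥ inner = 92 5c 5c ∥ 0a 95.
Outer hash (tag): even-index sum = 387 mod 256 = 131; odd-index sum = 102 mod 256 = 102 → 83 66.

8366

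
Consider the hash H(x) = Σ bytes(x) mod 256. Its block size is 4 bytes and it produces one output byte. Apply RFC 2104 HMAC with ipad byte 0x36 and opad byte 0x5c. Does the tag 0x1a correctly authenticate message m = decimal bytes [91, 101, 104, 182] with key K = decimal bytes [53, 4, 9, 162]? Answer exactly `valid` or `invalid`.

Key decimal bytes [53, 4, 9, 162] = 35 04 09 a2 is exactly B = 4 bytes: K' = 35 04 09 a2.
K' ⊕ ipad = 03 32 3f 94; K' ⊕ opad = 69 58 55 fe.
Inner hash: sum = 3+50+63+148+91+101+104+182 = 742; mod 256 = 230 → e6.
Outer hash (recomputed tag): sum = 105+88+85+254+230 = 762; mod 256 = 250 → fa.
Recomputed tag = fa; claimed = 1a → mismatch.

invalid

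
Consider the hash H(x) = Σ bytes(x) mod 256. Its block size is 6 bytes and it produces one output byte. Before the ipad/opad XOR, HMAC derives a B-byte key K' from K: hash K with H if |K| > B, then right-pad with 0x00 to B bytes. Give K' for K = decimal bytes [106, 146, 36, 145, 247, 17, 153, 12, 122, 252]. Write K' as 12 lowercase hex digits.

d40000000000

|K| = 10 > B = 6, so first hash the key.
H(K): sum = 106+146+36+145+247+17+153+12+122+252 = 1236; mod 256 = 212 → d4.
Zero-pad H(K) = d4 to 6 bytes: K' = d4 00 00 00 00 00.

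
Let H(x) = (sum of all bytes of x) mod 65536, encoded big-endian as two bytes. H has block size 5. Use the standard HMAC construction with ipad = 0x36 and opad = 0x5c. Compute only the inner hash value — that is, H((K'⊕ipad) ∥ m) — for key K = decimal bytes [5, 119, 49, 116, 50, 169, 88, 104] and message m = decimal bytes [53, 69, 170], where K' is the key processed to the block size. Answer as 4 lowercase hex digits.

0284

Key decimal bytes [5, 119, 49, 116, 50, 169, 88, 104] = 05 77 31 74 32 a9 58 68 is 8 bytes > B = 5, so hash it first: H(key) = 02 bc, then zero-pad to 5 bytes: K' = 02 bc 00 00 00.
K' ⊕ ipad = 34 8a 36 36 36.
Inner input = 34 8a 36 36 36 ∥ 35 45 aa.
Inner hash: sum = 52+138+54+54+54+53+69+170 = 644 → 02 84.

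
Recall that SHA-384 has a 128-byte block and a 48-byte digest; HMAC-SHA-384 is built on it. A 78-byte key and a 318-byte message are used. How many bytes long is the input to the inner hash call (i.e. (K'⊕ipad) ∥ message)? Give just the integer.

Key is 78 ≤ 128 bytes, zero-padded: |K'| = 128.
Inner input = (K'⊕ipad) ∥ m → 128 + 318 = 446 bytes.

446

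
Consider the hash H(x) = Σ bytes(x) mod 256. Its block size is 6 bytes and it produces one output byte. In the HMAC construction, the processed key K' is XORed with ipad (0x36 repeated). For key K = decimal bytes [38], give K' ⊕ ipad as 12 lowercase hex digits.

103636363636

Key decimal bytes [38] = 26 is 1 byte ≤ B = 6; zero-pad to 6 bytes: K' = 26 00 00 00 00 00.
XOR each byte with 0x36: 26⊕36=10, 00⊕36=36, 00⊕36=36, 00⊕36=36, 00⊕36=36, 00⊕36=36.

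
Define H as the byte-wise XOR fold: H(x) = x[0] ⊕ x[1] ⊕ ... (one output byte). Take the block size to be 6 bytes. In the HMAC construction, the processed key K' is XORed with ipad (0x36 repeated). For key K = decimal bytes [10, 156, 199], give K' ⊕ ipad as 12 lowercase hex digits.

Key decimal bytes [10, 156, 199] = 0a 9c c7 is 3 bytes ≤ B = 6; zero-pad to 6 bytes: K' = 0a 9c c7 00 00 00.
XOR each byte with 0x36: 0a⊕36=3c, 9c⊕36=aa, c7⊕36=f1, 00⊕36=36, 00⊕36=36, 00⊕36=36.

3caaf1363636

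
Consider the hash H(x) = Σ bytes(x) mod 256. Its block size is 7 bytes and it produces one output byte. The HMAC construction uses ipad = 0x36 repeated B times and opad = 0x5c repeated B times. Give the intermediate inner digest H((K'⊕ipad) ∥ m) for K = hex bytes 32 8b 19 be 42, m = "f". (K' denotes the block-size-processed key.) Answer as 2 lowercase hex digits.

Key hex bytes 32 8b 19 be 42 is 5 bytes ≤ B = 7; zero-pad to 7 bytes: K' = 32 8b 19 be 42 00 00.
K' ⊕ ipad = 04 bd 2f 88 74 36 36.
Inner input = 04 bd 2f 88 74 36 36 ∥ 66.
Inner hash: sum = 4+189+47+136+116+54+54+102 = 702; mod 256 = 190 → be.

be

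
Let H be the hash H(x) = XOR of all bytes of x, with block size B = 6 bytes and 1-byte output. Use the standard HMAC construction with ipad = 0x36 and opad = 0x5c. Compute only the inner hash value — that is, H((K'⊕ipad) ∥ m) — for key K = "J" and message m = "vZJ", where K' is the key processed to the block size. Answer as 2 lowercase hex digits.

Key "J" = 4a is 1 byte ≤ B = 6; zero-pad to 6 bytes: K' = 4a 00 00 00 00 00.
K' ⊕ ipad = 7c 36 36 36 36 36.
Inner input = 7c 36 36 36 36 36 ∥ 76 5a 4a.
Inner hash: XOR 7c⊕36⊕36⊕36⊕36⊕36⊕76⊕5a⊕4a = 2c.

2c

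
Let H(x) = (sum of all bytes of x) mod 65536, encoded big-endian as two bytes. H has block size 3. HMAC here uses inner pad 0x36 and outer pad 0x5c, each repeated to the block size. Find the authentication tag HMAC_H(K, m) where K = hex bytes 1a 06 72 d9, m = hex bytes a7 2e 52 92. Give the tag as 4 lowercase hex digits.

Key hex bytes 1a 06 72 d9 is 4 bytes > B = 3, so hash it first: H(key) = 01 6b, then zero-pad to 3 bytes: K' = 01 6b 00.
K' ⊕ ipad = 37 5d 36.  K' ⊕ opad = 5d 37 5c.
Inner input = (K'⊕ipad) ∥ m = 37 5d 36 ∥ a7 2e 52 92.
Inner hash: sum = 55+93+54+167+46+82+146 = 643 → 02 83.
Outer input = (K'⊕opad) ∥ inner = 5d 37 5c ∥ 02 83.
Outer hash (tag): sum = 93+55+92+2+131 = 373 → 01 75.

0175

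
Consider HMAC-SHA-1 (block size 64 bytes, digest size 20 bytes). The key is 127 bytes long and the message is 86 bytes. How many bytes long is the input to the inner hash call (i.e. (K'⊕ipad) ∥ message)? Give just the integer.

Key is 127 > 64 bytes, so it is hashed to 20 bytes then zero-padded to 64: |K'| = 64.
Inner input = (K'⊕ipad) ∥ m → 64 + 86 = 150 bytes.

150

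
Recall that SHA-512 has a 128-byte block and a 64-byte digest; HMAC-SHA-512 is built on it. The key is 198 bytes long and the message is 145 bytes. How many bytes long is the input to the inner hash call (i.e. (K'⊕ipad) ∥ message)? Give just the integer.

273

Key is 198 > 128 bytes, so it is hashed to 64 bytes then zero-padded to 128: |K'| = 128.
Inner input = (K'⊕ipad) ∥ m → 128 + 145 = 273 bytes.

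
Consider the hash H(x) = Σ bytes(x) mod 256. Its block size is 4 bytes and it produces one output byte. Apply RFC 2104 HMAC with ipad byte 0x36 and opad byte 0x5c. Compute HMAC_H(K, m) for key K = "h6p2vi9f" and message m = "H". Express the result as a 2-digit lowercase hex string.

68

Key "h6p2vi9f" = 68 36 70 32 76 69 39 66 is 8 bytes > B = 4, so hash it first: H(key) = be, then zero-pad to 4 bytes: K' = be 00 00 00.
K' ⊕ ipad = 88 36 36 36.  K' ⊕ opad = e2 5c 5c 5c.
Inner input = (K'⊕ipad) ∥ m = 88 36 36 36 ∥ 48.
Inner hash: sum = 136+54+54+54+72 = 370; mod 256 = 114 → 72.
Outer input = (K'⊕opad) ∥ inner = e2 5c 5c 5c ∥ 72.
Outer hash (tag): sum = 226+92+92+92+114 = 616; mod 256 = 104 → 68.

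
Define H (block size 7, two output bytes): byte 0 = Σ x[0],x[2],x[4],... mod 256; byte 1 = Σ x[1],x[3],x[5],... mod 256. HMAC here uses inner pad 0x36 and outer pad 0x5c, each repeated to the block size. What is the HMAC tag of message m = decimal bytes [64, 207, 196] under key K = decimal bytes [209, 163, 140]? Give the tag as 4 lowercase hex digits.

Key decimal bytes [209, 163, 140] = d1 a3 8c is 3 bytes ≤ B = 7; zero-pad to 7 bytes: K' = d1 a3 8c 00 00 00 00.
K' ⊕ ipad = e7 95 ba 36 36 36 36.  K' ⊕ opad = 8d ff d0 5c 5c 5c 5c.
Inner input = (K'⊕ipad) ∥ m = e7 95 ba 36 36 36 36 ∥ 40 cf c4.
Inner hash: even-index sum = 732 mod 256 = 220; odd-index sum = 517 mod 256 = 5 → dc 05.
Outer input = (K'⊕opad) ∥ inner = 8d ff d0 5c 5c 5c 5c ∥ dc 05.
Outer hash (tag): even-index sum = 538 mod 256 = 26; odd-index sum = 659 mod 256 = 147 → 1a 93.

1a93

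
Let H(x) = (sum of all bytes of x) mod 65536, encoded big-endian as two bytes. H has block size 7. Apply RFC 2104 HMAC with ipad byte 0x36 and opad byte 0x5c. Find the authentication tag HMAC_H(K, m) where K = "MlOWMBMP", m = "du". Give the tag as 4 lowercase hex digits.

Key "MlOWMBMP" = 4d 6c 4f 57 4d 42 4d 50 is 8 bytes > B = 7, so hash it first: H(key) = 02 8b, then zero-pad to 7 bytes: K' = 02 8b 00 00 00 00 00.
K' ⊕ ipad = 34 bd 36 36 36 36 36.  K' ⊕ opad = 5e d7 5c 5c 5c 5c 5c.
Inner input = (K'⊕ipad) ∥ m = 34 bd 36 36 36 36 36 ∥ 64 75.
Inner hash: sum = 52+189+54+54+54+54+54+100+117 = 728 → 02 d8.
Outer input = (K'⊕opad) ∥ inner = 5e d7 5c 5c 5c 5c 5c ∥ 02 d8.
Outer hash (tag): sum = 94+215+92+92+92+92+92+2+216 = 987 → 03 db.

03db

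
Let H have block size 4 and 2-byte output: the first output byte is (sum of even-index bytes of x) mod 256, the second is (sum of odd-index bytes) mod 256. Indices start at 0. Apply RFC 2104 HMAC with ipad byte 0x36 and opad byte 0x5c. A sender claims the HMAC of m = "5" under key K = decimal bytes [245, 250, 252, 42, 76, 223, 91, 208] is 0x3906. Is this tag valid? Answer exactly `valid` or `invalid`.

valid

Key decimal bytes [245, 250, 252, 42, 76, 223, 91, 208] = f5 fa fc 2a 4c df 5b d0 is 8 bytes > B = 4, so hash it first: H(key) = 98 d3, then zero-pad to 4 bytes: K' = 98 d3 00 00.
K' ⊕ ipad = ae e5 36 36; K' ⊕ opad = c4 8f 5c 5c.
Inner hash: even-index sum = 281 mod 256 = 25; odd-index sum = 283 mod 256 = 27 → 19 1b.
Outer hash (recomputed tag): even-index sum = 313 mod 256 = 57; odd-index sum = 262 mod 256 = 6 → 39 06.
Recomputed tag = 3906; claimed = 3906 → match.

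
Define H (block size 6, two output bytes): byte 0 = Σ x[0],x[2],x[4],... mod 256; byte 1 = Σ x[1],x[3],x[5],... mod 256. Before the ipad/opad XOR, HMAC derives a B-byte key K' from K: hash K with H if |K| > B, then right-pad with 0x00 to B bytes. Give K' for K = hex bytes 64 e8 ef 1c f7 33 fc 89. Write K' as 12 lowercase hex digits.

|K| = 8 > B = 6, so first hash the key.
H(K): even-index sum = 838 mod 256 = 70; odd-index sum = 448 mod 256 = 192 → 46 c0.
Zero-pad H(K) = 46 c0 to 6 bytes: K' = 46 c0 00 00 00 00.

46c000000000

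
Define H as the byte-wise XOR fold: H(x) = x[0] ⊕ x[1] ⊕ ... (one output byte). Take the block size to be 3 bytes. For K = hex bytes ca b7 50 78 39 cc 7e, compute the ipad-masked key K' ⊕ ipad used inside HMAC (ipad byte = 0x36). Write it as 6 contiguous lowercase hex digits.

e83636

Key hex bytes ca b7 50 78 39 cc 7e is 7 bytes > B = 3, so hash it first: H(key) = de, then zero-pad to 3 bytes: K' = de 00 00.
XOR each byte with 0x36: de⊕36=e8, 00⊕36=36, 00⊕36=36.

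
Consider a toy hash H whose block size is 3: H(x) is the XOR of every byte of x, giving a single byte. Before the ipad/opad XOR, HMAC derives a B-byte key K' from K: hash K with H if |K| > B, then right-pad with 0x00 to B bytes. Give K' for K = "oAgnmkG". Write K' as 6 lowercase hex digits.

|K| = 7 > B = 3, so first hash the key.
H(K): XOR 6f⊕41⊕67⊕6e⊕6d⊕6b⊕47 = 66.
Zero-pad H(K) = 66 to 3 bytes: K' = 66 00 00.

660000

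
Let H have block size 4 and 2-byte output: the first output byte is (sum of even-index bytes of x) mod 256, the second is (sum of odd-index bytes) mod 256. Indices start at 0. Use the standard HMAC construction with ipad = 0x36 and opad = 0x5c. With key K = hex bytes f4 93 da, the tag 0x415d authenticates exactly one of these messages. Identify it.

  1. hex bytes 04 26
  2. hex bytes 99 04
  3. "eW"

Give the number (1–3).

3

Key hex bytes f4 93 da is 3 bytes ≤ B = 4; zero-pad to 4 bytes: K' = f4 93 da 00.
K' ⊕ ipad = c2 a5 ec 36; K' ⊕ opad = a8 cf 86 5c.
m1: inner = H(c2 a5 ec 36 04 26) = b2 01; tag = H(a8 cf 86 5c b2 01) = e02c
m2: inner = H(c2 a5 ec 36 99 04) = 47 df; tag = H(a8 cf 86 5c 47 df) = 750a
m3: inner = H(c2 a5 ec 36 65 57) = 13 32; tag = H(a8 cf 86 5c 13 32) = 415d ← matches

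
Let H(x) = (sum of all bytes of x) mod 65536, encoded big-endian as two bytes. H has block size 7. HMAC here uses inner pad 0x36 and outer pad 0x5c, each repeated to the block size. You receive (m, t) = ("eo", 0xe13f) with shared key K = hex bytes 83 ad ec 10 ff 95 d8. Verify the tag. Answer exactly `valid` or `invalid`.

invalid

Key hex bytes 83 ad ec 10 ff 95 d8 is exactly B = 7 bytes: K' = 83 ad ec 10 ff 95 d8.
K' ⊕ ipad = b5 9b da 26 c9 a3 ee; K' ⊕ opad = df f1 b0 4c a3 c9 84.
Inner hash: sum = 181+155+218+38+201+163+238+101+111 = 1406 → 05 7e.
Outer hash (recomputed tag): sum = 223+241+176+76+163+201+132+5+126 = 1343 → 05 3f.
Recomputed tag = 053f; claimed = e13f → mismatch.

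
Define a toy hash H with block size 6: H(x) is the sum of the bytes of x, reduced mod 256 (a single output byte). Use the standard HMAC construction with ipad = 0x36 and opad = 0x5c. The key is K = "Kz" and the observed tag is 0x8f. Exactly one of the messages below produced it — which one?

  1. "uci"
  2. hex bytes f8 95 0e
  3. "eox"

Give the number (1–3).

Key "Kz" = 4b 7a is 2 bytes ≤ B = 6; zero-pad to 6 bytes: K' = 4b 7a 00 00 00 00.
K' ⊕ ipad = 7d 4c 36 36 36 36; K' ⊕ opad = 17 26 5c 5c 5c 5c.
m1: inner = H(7d 4c 36 36 36 36 75 63 69) = e2; tag = H(17 26 5c 5c 5c 5c e2) = 8f ← matches
m2: inner = H(7d 4c 36 36 36 36 f8 95 0e) = 3c; tag = H(17 26 5c 5c 5c 5c 3c) = e9
m3: inner = H(7d 4c 36 36 36 36 65 6f 78) = ed; tag = H(17 26 5c 5c 5c 5c ed) = 9a

1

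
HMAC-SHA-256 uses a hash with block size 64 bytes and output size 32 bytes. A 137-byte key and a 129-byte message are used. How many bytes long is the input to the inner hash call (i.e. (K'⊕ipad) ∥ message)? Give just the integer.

Key is 137 > 64 bytes, so it is hashed to 32 bytes then zero-padded to 64: |K'| = 64.
Inner input = (K'⊕ipad) ∥ m → 64 + 129 = 193 bytes.

193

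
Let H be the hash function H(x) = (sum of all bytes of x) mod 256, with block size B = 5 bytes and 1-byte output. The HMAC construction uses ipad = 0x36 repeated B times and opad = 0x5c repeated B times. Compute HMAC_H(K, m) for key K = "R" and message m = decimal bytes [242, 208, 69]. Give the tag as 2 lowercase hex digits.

c1

Key "R" = 52 is 1 byte ≤ B = 5; zero-pad to 5 bytes: K' = 52 00 00 00 00.
K' ⊕ ipad = 64 36 36 36 36.  K' ⊕ opad = 0e 5c 5c 5c 5c.
Inner input = (K'⊕ipad) ∥ m = 64 36 36 36 36 ∥ f2 d0 45.
Inner hash: sum = 100+54+54+54+54+242+208+69 = 835; mod 256 = 67 → 43.
Outer input = (K'⊕opad) ∥ inner = 0e 5c 5c 5c 5c ∥ 43.
Outer hash (tag): sum = 14+92+92+92+92+67 = 449; mod 256 = 193 → c1.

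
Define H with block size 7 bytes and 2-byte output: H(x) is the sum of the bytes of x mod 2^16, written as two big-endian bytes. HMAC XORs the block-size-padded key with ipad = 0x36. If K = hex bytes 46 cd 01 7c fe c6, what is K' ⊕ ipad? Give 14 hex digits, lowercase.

70fb374ac8f036

Key hex bytes 46 cd 01 7c fe c6 is 6 bytes ≤ B = 7; zero-pad to 7 bytes: K' = 46 cd 01 7c fe c6 00.
XOR each byte with 0x36: 46⊕36=70, cd⊕36=fb, 01⊕36=37, 7c⊕36=4a, fe⊕36=c8, c6⊕36=f0, 00⊕36=36.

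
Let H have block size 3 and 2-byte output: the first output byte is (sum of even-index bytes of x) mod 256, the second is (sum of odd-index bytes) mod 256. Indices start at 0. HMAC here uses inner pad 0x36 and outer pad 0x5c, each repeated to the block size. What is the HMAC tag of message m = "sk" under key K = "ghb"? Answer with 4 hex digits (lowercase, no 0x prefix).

Key "ghb" = 67 68 62 is exactly B = 3 bytes: K' = 67 68 62.
K' ⊕ ipad = 51 5e 54.  K' ⊕ opad = 3b 34 3e.
Inner input = (K'⊕ipad) ∥ m = 51 5e 54 ∥ 73 6b.
Inner hash: even-index sum = 272 mod 256 = 16; odd-index sum = 209 mod 256 = 209 → 10 d1.
Outer input = (K'⊕opad) ∥ inner = 3b 34 3e ∥ 10 d1.
Outer hash (tag): even-index sum = 330 mod 256 = 74; odd-index sum = 68 mod 256 = 68 → 4a 44.

4a44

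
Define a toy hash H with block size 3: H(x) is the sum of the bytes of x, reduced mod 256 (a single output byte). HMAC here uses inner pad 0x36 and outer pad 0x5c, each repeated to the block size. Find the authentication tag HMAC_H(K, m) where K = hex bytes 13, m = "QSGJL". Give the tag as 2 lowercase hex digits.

19

Key hex bytes 13 is 1 byte ≤ B = 3; zero-pad to 3 bytes: K' = 13 00 00.
K' ⊕ ipad = 25 36 36.  K' ⊕ opad = 4f 5c 5c.
Inner input = (K'⊕ipad) ∥ m = 25 36 36 ∥ 51 53 47 4a 4c.
Inner hash: sum = 37+54+54+81+83+71+74+76 = 530; mod 256 = 18 → 12.
Outer input = (K'⊕opad) ∥ inner = 4f 5c 5c ∥ 12.
Outer hash (tag): sum = 79+92+92+18 = 281; mod 256 = 25 → 19.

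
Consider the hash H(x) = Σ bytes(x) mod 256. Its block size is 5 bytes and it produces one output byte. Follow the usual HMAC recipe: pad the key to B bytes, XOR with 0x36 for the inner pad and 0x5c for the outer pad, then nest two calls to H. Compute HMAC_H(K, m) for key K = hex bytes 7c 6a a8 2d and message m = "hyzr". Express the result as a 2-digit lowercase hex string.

Key hex bytes 7c 6a a8 2d is 4 bytes ≤ B = 5; zero-pad to 5 bytes: K' = 7c 6a a8 2d 00.
K' ⊕ ipad = 4a 5c 9e 1b 36.  K' ⊕ opad = 20 36 f4 71 5c.
Inner input = (K'⊕ipad) ∥ m = 4a 5c 9e 1b 36 ∥ 68 79 7a 72.
Inner hash: sum = 74+92+158+27+54+104+121+122+114 = 866; mod 256 = 98 → 62.
Outer input = (K'⊕opad) ∥ inner = 20 36 f4 71 5c ∥ 62.
Outer hash (tag): sum = 32+54+244+113+92+98 = 633; mod 256 = 121 → 79.

79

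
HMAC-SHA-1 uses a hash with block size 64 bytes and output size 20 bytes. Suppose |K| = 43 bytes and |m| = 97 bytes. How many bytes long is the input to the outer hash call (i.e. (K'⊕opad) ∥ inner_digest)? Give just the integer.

Key is 43 ≤ 64 bytes, zero-padded: |K'| = 64.
Outer input = (K'⊕opad) ∥ H(inner) → 64 + 20 = 84 bytes.

84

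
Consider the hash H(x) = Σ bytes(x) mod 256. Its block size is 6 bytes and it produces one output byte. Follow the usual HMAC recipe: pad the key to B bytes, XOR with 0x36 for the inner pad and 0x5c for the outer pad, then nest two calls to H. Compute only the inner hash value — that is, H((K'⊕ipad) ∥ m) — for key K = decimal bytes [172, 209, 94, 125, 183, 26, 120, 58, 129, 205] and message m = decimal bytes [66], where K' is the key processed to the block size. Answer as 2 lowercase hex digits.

6f

Key decimal bytes [172, 209, 94, 125, 183, 26, 120, 58, 129, 205] = ac d1 5e 7d b7 1a 78 3a 81 cd is 10 bytes > B = 6, so hash it first: H(key) = 29, then zero-pad to 6 bytes: K' = 29 00 00 00 00 00.
K' ⊕ ipad = 1f 36 36 36 36 36.
Inner input = 1f 36 36 36 36 36 ∥ 42.
Inner hash: sum = 31+54+54+54+54+54+66 = 367; mod 256 = 111 → 6f.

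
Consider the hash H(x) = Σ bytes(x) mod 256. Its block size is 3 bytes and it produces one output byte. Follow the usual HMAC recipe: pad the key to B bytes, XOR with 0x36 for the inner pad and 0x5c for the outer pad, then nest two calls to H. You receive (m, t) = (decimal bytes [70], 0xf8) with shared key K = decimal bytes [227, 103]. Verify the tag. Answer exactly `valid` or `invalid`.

Key decimal bytes [227, 103] = e3 67 is 2 bytes ≤ B = 3; zero-pad to 3 bytes: K' = e3 67 00.
K' ⊕ ipad = d5 51 36; K' ⊕ opad = bf 3b 5c.
Inner hash: sum = 213+81+54+70 = 418; mod 256 = 162 → a2.
Outer hash (recomputed tag): sum = 191+59+92+162 = 504; mod 256 = 248 → f8.
Recomputed tag = f8; claimed = f8 → match.

valid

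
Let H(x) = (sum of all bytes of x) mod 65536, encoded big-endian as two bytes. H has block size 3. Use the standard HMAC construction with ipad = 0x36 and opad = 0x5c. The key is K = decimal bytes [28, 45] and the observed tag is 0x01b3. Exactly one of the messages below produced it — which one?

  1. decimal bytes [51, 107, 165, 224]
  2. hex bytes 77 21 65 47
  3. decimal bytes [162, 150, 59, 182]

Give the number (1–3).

Key decimal bytes [28, 45] = 1c 2d is 2 bytes ≤ B = 3; zero-pad to 3 bytes: K' = 1c 2d 00.
K' ⊕ ipad = 2a 1b 36; K' ⊕ opad = 40 71 5c.
m1: inner = H(2a 1b 36 33 6b a5 e0) = 02 9e; tag = H(40 71 5c 02 9e) = 01ad
m2: inner = H(2a 1b 36 77 21 65 47) = 01 bf; tag = H(40 71 5c 01 bf) = 01cd
m3: inner = H(2a 1b 36 a2 96 3b b6) = 02 a4; tag = H(40 71 5c 02 a4) = 01b3 ← matches

3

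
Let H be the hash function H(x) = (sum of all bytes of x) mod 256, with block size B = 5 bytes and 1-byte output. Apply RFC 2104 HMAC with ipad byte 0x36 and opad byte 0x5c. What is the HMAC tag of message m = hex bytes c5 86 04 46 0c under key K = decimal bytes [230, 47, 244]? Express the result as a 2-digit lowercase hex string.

45

Key decimal bytes [230, 47, 244] = e6 2f f4 is 3 bytes ≤ B = 5; zero-pad to 5 bytes: K' = e6 2f f4 00 00.
K' ⊕ ipad = d0 19 c2 36 36.  K' ⊕ opad = ba 73 a8 5c 5c.
Inner input = (K'⊕ipad) ∥ m = d0 19 c2 36 36 ∥ c5 86 04 46 0c.
Inner hash: sum = 208+25+194+54+54+197+134+4+70+12 = 952; mod 256 = 184 → b8.
Outer input = (K'⊕opad) ∥ inner = ba 73 a8 5c 5c ∥ b8.
Outer hash (tag): sum = 186+115+168+92+92+184 = 837; mod 256 = 69 → 45.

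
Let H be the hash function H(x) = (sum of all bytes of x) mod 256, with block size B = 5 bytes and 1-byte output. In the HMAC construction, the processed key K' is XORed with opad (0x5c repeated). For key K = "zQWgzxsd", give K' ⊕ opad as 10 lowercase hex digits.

0e5c5c5c5c

Key "zQWgzxsd" = 7a 51 57 67 7a 78 73 64 is 8 bytes > B = 5, so hash it first: H(key) = 52, then zero-pad to 5 bytes: K' = 52 00 00 00 00.
XOR each byte with 0x5c: 52⊕5c=0e, 00⊕5c=5c, 00⊕5c=5c, 00⊕5c=5c, 00⊕5c=5c.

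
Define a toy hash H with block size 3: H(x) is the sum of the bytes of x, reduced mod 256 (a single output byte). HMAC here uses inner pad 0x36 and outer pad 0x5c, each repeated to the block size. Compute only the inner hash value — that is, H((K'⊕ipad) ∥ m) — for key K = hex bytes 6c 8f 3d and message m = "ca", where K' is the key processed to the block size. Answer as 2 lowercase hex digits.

e2

Key hex bytes 6c 8f 3d is exactly B = 3 bytes: K' = 6c 8f 3d.
K' ⊕ ipad = 5a b9 0b.
Inner input = 5a b9 0b ∥ 63 61.
Inner hash: sum = 90+185+11+99+97 = 482; mod 256 = 226 → e2.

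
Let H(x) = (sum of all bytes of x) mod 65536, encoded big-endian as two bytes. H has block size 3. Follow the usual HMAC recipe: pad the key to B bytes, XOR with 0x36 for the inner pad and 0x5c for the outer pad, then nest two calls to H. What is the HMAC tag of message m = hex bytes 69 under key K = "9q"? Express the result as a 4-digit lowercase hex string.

01e3

Key "9q" = 39 71 is 2 bytes ≤ B = 3; zero-pad to 3 bytes: K' = 39 71 00.
K' ⊕ ipad = 0f 47 36.  K' ⊕ opad = 65 2d 5c.
Inner input = (K'⊕ipad) ∥ m = 0f 47 36 ∥ 69.
Inner hash: sum = 15+71+54+105 = 245 → 00 f5.
Outer input = (K'⊕opad) ∥ inner = 65 2d 5c ∥ 00 f5.
Outer hash (tag): sum = 101+45+92+0+245 = 483 → 01 e3.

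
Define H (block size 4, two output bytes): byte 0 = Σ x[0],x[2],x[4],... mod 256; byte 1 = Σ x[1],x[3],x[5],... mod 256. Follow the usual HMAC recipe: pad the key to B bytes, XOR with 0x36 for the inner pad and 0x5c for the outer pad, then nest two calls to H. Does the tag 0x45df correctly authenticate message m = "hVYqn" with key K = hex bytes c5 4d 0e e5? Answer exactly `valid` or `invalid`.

valid

Key hex bytes c5 4d 0e e5 is exactly B = 4 bytes: K' = c5 4d 0e e5.
K' ⊕ ipad = f3 7b 38 d3; K' ⊕ opad = 99 11 52 b9.
Inner hash: even-index sum = 602 mod 256 = 90; odd-index sum = 533 mod 256 = 21 → 5a 15.
Outer hash (recomputed tag): even-index sum = 325 mod 256 = 69; odd-index sum = 223 mod 256 = 223 → 45 df.
Recomputed tag = 45df; claimed = 45df → match.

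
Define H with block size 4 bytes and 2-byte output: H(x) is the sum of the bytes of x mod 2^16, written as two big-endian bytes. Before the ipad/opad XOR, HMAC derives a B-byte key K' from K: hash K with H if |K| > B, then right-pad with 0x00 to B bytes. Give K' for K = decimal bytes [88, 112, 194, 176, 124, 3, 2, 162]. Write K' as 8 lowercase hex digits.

035d0000

|K| = 8 > B = 4, so first hash the key.
H(K): sum = 88+112+194+176+124+3+2+162 = 861 → 03 5d.
Zero-pad H(K) = 03 5d to 4 bytes: K' = 03 5d 00 00.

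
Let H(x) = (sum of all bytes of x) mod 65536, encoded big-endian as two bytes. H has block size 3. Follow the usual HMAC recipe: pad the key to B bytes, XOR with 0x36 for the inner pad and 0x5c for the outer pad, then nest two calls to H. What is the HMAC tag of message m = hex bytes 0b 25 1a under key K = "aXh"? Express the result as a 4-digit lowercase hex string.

00e3

Key "aXh" = 61 58 68 is exactly B = 3 bytes: K' = 61 58 68.
K' ⊕ ipad = 57 6e 5e.  K' ⊕ opad = 3d 04 34.
Inner input = (K'⊕ipad) ∥ m = 57 6e 5e ∥ 0b 25 1a.
Inner hash: sum = 87+110+94+11+37+26 = 365 → 01 6d.
Outer input = (K'⊕opad) ∥ inner = 3d 04 34 ∥ 01 6d.
Outer hash (tag): sum = 61+4+52+1+109 = 227 → 00 e3.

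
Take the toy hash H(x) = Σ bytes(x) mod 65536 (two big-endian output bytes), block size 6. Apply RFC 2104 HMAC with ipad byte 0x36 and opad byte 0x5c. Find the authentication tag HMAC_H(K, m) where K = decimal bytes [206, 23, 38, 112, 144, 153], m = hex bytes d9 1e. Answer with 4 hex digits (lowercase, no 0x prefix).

03d2

Key decimal bytes [206, 23, 38, 112, 144, 153] = ce 17 26 70 90 99 is exactly B = 6 bytes: K' = ce 17 26 70 90 99.
K' ⊕ ipad = f8 21 10 46 a6 af.  K' ⊕ opad = 92 4b 7a 2c cc c5.
Inner input = (K'⊕ipad) ∥ m = f8 21 10 46 a6 af ∥ d9 1e.
Inner hash: sum = 248+33+16+70+166+175+217+30 = 955 → 03 bb.
Outer input = (K'⊕opad) ∥ inner = 92 4b 7a 2c cc c5 ∥ 03 bb.
Outer hash (tag): sum = 146+75+122+44+204+197+3+187 = 978 → 03 d2.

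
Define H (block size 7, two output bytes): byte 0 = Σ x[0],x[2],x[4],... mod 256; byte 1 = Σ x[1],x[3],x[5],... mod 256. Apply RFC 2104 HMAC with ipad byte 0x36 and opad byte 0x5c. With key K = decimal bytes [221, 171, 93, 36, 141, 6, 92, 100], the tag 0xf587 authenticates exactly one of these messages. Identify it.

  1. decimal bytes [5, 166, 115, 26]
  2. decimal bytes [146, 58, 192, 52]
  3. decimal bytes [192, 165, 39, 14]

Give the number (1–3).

3

Key decimal bytes [221, 171, 93, 36, 141, 6, 92, 100] = dd ab 5d 24 8d 06 5c 64 is 8 bytes > B = 7, so hash it first: H(key) = 23 39, then zero-pad to 7 bytes: K' = 23 39 00 00 00 00 00.
K' ⊕ ipad = 15 0f 36 36 36 36 36; K' ⊕ opad = 7f 65 5c 5c 5c 5c 5c.
m1: inner = H(15 0f 36 36 36 36 36 05 a6 73 1a) = 77 f3; tag = H(7f 65 5c 5c 5c 5c 5c 77 f3) = 8694
m2: inner = H(15 0f 36 36 36 36 36 92 3a c0 34) = 25 cd; tag = H(7f 65 5c 5c 5c 5c 5c 25 cd) = 6042
m3: inner = H(15 0f 36 36 36 36 36 c0 a5 27 0e) = 6a 62; tag = H(7f 65 5c 5c 5c 5c 5c 6a 62) = f587 ← matches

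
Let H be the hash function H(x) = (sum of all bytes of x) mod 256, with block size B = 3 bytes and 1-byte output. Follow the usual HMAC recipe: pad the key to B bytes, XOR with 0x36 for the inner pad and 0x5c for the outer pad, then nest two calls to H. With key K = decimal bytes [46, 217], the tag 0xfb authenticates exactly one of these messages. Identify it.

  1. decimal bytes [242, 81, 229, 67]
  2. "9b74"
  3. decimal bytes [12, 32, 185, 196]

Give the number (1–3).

Key decimal bytes [46, 217] = 2e d9 is 2 bytes ≤ B = 3; zero-pad to 3 bytes: K' = 2e d9 00.
K' ⊕ ipad = 18 ef 36; K' ⊕ opad = 72 85 5c.
m1: inner = H(18 ef 36 f2 51 e5 43) = a8; tag = H(72 85 5c a8) = fb ← matches
m2: inner = H(18 ef 36 39 62 37 34) = 43; tag = H(72 85 5c 43) = 96
m3: inner = H(18 ef 36 0c 20 b9 c4) = e6; tag = H(72 85 5c e6) = 39

1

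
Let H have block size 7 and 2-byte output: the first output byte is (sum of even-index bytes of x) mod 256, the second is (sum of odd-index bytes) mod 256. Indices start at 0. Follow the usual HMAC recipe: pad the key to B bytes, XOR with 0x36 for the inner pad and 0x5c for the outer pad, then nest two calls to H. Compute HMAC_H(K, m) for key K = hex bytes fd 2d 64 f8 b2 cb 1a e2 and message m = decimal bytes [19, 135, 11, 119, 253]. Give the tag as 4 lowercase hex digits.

f001

Key hex bytes fd 2d 64 f8 b2 cb 1a e2 is 8 bytes > B = 7, so hash it first: H(key) = 2d d2, then zero-pad to 7 bytes: K' = 2d d2 00 00 00 00 00.
K' ⊕ ipad = 1b e4 36 36 36 36 36.  K' ⊕ opad = 71 8e 5c 5c 5c 5c 5c.
Inner input = (K'⊕ipad) ∥ m = 1b e4 36 36 36 36 36 ∥ 13 87 0b 77 fd.
Inner hash: even-index sum = 443 mod 256 = 187; odd-index sum = 619 mod 256 = 107 → bb 6b.
Outer input = (K'⊕opad) ∥ inner = 71 8e 5c 5c 5c 5c 5c ∥ bb 6b.
Outer hash (tag): even-index sum = 496 mod 256 = 240; odd-index sum = 513 mod 256 = 1 → f0 01.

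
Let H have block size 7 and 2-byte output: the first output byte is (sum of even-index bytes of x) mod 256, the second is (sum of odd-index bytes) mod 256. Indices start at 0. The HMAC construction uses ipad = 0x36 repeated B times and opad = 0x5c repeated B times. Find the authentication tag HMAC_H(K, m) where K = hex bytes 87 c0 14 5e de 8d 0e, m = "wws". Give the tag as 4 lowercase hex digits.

Key hex bytes 87 c0 14 5e de 8d 0e is exactly B = 7 bytes: K' = 87 c0 14 5e de 8d 0e.
K' ⊕ ipad = b1 f6 22 68 e8 bb 38.  K' ⊕ opad = db 9c 48 02 82 d1 52.
Inner input = (K'⊕ipad) ∥ m = b1 f6 22 68 e8 bb 38 ∥ 77 77 73.
Inner hash: even-index sum = 618 mod 256 = 106; odd-index sum = 771 mod 256 = 3 → 6a 03.
Outer input = (K'⊕opad) ∥ inner = db 9c 48 02 82 d1 52 ∥ 6a 03.
Outer hash (tag): even-index sum = 506 mod 256 = 250; odd-index sum = 473 mod 256 = 217 → fa d9.

fad9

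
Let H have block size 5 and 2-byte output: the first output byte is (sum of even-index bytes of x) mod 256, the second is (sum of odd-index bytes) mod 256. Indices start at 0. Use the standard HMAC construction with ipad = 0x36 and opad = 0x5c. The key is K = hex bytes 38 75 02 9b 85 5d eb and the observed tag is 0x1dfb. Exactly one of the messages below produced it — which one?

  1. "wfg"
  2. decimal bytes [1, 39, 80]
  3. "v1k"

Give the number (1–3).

1

Key hex bytes 38 75 02 9b 85 5d eb is 7 bytes > B = 5, so hash it first: H(key) = aa 6d, then zero-pad to 5 bytes: K' = aa 6d 00 00 00.
K' ⊕ ipad = 9c 5b 36 36 36; K' ⊕ opad = f6 31 5c 5c 5c.
m1: inner = H(9c 5b 36 36 36 77 66 67) = 6e 6f; tag = H(f6 31 5c 5c 5c 6e 6f) = 1dfb ← matches
m2: inner = H(9c 5b 36 36 36 01 27 50) = 2f e2; tag = H(f6 31 5c 5c 5c 2f e2) = 90bc
m3: inner = H(9c 5b 36 36 36 76 31 6b) = 39 72; tag = H(f6 31 5c 5c 5c 39 72) = 20c6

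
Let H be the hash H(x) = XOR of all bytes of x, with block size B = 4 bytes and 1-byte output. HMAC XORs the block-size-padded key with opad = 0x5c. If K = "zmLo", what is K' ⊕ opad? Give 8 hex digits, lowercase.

26311033

Key "zmLo" = 7a 6d 4c 6f is exactly B = 4 bytes: K' = 7a 6d 4c 6f.
XOR each byte with 0x5c: 7a⊕5c=26, 6d⊕5c=31, 4c⊕5c=10, 6f⊕5c=33.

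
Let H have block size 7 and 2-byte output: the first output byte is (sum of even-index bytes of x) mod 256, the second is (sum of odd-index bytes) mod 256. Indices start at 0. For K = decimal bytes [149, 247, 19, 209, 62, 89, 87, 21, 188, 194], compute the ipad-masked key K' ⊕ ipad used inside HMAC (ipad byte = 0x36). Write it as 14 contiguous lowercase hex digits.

cfce3636363636

Key decimal bytes [149, 247, 19, 209, 62, 89, 87, 21, 188, 194] = 95 f7 13 d1 3e 59 57 15 bc c2 is 10 bytes > B = 7, so hash it first: H(key) = f9 f8, then zero-pad to 7 bytes: K' = f9 f8 00 00 00 00 00.
XOR each byte with 0x36: f9⊕36=cf, f8⊕36=ce, 00⊕36=36, 00⊕36=36, 00⊕36=36, 00⊕36=36, 00⊕36=36.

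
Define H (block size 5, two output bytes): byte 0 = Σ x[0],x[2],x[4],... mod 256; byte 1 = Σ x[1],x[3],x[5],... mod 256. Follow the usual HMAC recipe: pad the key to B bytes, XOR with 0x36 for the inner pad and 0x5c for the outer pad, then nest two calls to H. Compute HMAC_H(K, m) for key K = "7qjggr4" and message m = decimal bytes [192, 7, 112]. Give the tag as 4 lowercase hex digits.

Key "7qjggr4" = 37 71 6a 67 67 72 34 is 7 bytes > B = 5, so hash it first: H(key) = 3c 4a, then zero-pad to 5 bytes: K' = 3c 4a 00 00 00.
K' ⊕ ipad = 0a 7c 36 36 36.  K' ⊕ opad = 60 16 5c 5c 5c.
Inner input = (K'⊕ipad) ∥ m = 0a 7c 36 36 36 ∥ c0 07 70.
Inner hash: even-index sum = 125 mod 256 = 125; odd-index sum = 482 mod 256 = 226 → 7d e2.
Outer input = (K'⊕opad) ∥ inner = 60 16 5c 5c 5c ∥ 7d e2.
Outer hash (tag): even-index sum = 506 mod 256 = 250; odd-index sum = 239 mod 256 = 239 → fa ef.

faef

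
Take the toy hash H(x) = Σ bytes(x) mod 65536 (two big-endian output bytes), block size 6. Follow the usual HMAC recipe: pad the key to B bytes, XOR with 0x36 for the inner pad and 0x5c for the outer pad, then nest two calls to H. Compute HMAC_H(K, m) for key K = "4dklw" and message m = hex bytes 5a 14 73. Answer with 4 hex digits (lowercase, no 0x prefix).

01f3

Key "4dklw" = 34 64 6b 6c 77 is 5 bytes ≤ B = 6; zero-pad to 6 bytes: K' = 34 64 6b 6c 77 00.
K' ⊕ ipad = 02 52 5d 5a 41 36.  K' ⊕ opad = 68 38 37 30 2b 5c.
Inner input = (K'⊕ipad) ∥ m = 02 52 5d 5a 41 36 ∥ 5a 14 73.
Inner hash: sum = 2+82+93+90+65+54+90+20+115 = 611 → 02 63.
Outer input = (K'⊕opad) ∥ inner = 68 38 37 30 2b 5c ∥ 02 63.
Outer hash (tag): sum = 104+56+55+48+43+92+2+99 = 499 → 01 f3.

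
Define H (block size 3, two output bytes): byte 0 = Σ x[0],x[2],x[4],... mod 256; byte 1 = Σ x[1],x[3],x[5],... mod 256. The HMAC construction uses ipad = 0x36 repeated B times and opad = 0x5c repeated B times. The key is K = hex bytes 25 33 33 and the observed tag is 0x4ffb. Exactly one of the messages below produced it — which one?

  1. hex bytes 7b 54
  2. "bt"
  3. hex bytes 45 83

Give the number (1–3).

2

Key hex bytes 25 33 33 is exactly B = 3 bytes: K' = 25 33 33.
K' ⊕ ipad = 13 05 05; K' ⊕ opad = 79 6f 6f.
m1: inner = H(13 05 05 7b 54) = 6c 80; tag = H(79 6f 6f 6c 80) = 68db
m2: inner = H(13 05 05 62 74) = 8c 67; tag = H(79 6f 6f 8c 67) = 4ffb ← matches
m3: inner = H(13 05 05 45 83) = 9b 4a; tag = H(79 6f 6f 9b 4a) = 320a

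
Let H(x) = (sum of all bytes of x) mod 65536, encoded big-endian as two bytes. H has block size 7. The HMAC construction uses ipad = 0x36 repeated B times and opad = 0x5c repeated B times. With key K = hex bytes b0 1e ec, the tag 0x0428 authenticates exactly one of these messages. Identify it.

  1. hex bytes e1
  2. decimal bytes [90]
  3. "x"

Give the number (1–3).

Key hex bytes b0 1e ec is 3 bytes ≤ B = 7; zero-pad to 7 bytes: K' = b0 1e ec 00 00 00 00.
K' ⊕ ipad = 86 28 da 36 36 36 36; K' ⊕ opad = ec 42 b0 5c 5c 5c 5c.
m1: inner = H(86 28 da 36 36 36 36 e1) = 03 41; tag = H(ec 42 b0 5c 5c 5c 5c 03 41) = 0392
m2: inner = H(86 28 da 36 36 36 36 5a) = 02 ba; tag = H(ec 42 b0 5c 5c 5c 5c 02 ba) = 040a
m3: inner = H(86 28 da 36 36 36 36 78) = 02 d8; tag = H(ec 42 b0 5c 5c 5c 5c 02 d8) = 0428 ← matches

3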